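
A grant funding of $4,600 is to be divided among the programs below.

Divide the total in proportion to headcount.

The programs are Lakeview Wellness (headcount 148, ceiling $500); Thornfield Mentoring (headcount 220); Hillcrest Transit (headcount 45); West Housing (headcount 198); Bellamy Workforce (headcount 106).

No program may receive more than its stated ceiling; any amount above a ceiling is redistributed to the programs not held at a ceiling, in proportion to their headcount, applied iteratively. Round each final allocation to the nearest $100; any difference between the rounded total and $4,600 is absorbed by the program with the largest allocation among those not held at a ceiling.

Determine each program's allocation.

Lakeview Wellness: $500 | Thornfield Mentoring: $1,600 | Hillcrest Transit: $300 | West Housing: $1,400 | Bellamy Workforce: $800

Headcount total: 717.
Unconstrained shares: Lakeview Wellness 949.51; Thornfield Mentoring 1,411.44; Hillcrest Transit 288.70; West Housing 1,270.29; Bellamy Workforce 680.06.
Held at cap: Lakeview Wellness ($500); residual $4,100 reallocated over remaining headcount 569.
Remaining shares: Thornfield Mentoring 1,585.24 → $1,600; Hillcrest Transit 324.25 → $300; West Housing 1,426.71 → $1,400; Bellamy Workforce 763.80 → $800.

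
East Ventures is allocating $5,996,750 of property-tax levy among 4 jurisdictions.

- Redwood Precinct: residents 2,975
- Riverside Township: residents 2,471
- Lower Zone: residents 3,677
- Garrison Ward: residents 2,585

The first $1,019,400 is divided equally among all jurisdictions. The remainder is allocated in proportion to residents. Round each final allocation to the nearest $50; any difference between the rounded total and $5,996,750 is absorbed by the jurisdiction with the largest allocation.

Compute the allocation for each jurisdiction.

Redwood Precinct: $1,519,600; Riverside Township: $1,305,350; Lower Zone: $1,818,000; Garrison Ward: $1,353,800

Equal tier: $1,019,400 ÷ 4 = $254,850 apiece.
Remainder $4,977,350 by residents (total 11,708): Redwood Precinct 1,264,743.44 → $1,264,750; Riverside Township 1,050,481.03 → $1,050,500; Lower Zone 1,563,180.39 → $1,563,200; Garrison Ward 1,098,945.14 → $1,098,950.
Rounding difference −$50 on remainder applied to Lower Zone.
Totals: Redwood Precinct $254,850 + $1,264,750 = $1,519,600; Riverside Township $254,850 + $1,050,500 = $1,305,350; Lower Zone $254,850 + $1,563,150 = $1,818,000; Garrison Ward $254,850 + $1,098,950 = $1,353,800.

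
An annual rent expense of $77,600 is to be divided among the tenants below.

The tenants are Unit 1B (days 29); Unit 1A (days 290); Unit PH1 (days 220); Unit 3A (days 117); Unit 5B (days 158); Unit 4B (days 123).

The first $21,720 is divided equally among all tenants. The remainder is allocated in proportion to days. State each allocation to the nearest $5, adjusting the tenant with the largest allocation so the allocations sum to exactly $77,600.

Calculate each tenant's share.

$21,720 shared equally gives $3,620 per tenant.
Remainder $55,880 by days (total 937): Unit 1B 1,729.48 → $1,730; Unit 1A 17,294.77 → $17,295; Unit PH1 13,120.17 → $13,120; Unit 3A 6,977.55 → $6,980; Unit 5B 9,422.67 → $9,425; Unit 4B 7,335.37 → $7,335.
Rounding difference −$5 on remainder applied to Unit 1A.
Totals: Unit 1B $3,620 + $1,730 = $5,350; Unit 1A $3,620 + $17,290 = $20,910; Unit PH1 $3,620 + $13,120 = $16,740; Unit 3A $3,620 + $6,980 = $10,600; Unit 5B $3,620 + $9,425 = $13,045; Unit 4B $3,620 + $7,335 = $10,955.

Unit 1B: $5,350 | Unit 1A: $20,910 | Unit PH1: $16,740 | Unit 3A: $10,600 | Unit 5B: $13,045 | Unit 4B: $10,955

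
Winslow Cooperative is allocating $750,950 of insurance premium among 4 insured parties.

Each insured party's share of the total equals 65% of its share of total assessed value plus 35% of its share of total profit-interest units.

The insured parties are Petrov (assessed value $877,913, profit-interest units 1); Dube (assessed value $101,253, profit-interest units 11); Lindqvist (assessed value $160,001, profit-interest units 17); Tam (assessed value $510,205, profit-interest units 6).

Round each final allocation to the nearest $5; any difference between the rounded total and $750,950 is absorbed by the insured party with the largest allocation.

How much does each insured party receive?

Totals — assessed value 1,649,372, profit-interest units 35.
Combined weights (65% assessed value + 35% profit-interest units): Petrov 0.3560; Dube 0.1499; Lindqvist 0.2331; Tam 0.2611.
Pro-rata amounts: Petrov 267,320.32; Dube 112,569.46; Lindqvist 175,012.42; Tam 196,047.79.
After rounding ($5): Petrov $267,320; Dube $112,570; Lindqvist $175,010; Tam $196,050. Sum = $750,950.
No rounding difference to absorb.

Petrov: $267,320 | Dube: $112,570 | Lindqvist: $175,010 | Tam: $196,050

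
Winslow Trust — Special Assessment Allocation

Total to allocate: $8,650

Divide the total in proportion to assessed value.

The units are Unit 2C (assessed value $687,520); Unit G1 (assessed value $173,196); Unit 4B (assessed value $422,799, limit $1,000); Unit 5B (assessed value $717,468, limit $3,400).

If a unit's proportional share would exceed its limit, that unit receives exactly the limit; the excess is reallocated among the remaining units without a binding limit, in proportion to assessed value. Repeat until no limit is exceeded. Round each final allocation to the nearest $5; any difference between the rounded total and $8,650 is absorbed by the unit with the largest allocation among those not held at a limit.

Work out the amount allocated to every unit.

Unit 2C: $3,395 · Unit G1: $855 · Unit 4B: $1,000 · Unit 5B: $3,400

Sum of assessed value: 2,000,983.
Unconstrained shares: Unit 2C 2,972.06; Unit G1 748.70; Unit 4B 1,827.71; Unit 5B 3,101.52.
Cap binds for Unit 4B ($1,000); remaining pool $7,650 reallocated over remaining assessed value 1,578,184.
Cap binds for Unit 5B ($3,400); remaining pool $4,250 reallocated over remaining assessed value 860,716.
Shares after redistribution: Unit 2C 3,394.80 → $3,395; Unit G1 855.20 → $855.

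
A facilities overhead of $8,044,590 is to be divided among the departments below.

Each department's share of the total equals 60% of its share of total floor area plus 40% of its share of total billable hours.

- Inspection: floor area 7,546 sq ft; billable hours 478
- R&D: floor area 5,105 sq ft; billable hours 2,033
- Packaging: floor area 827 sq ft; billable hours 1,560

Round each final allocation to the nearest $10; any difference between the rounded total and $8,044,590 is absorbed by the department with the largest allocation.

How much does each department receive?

Inspection: $3,080,210 · R&D: $3,435,140 · Packaging: $1,529,240

Floor area total 13,478; billable hours total 4,071.
Composite weights (60% floor area + 40% billable hours): Inspection 0.3829; R&D 0.4270; Packaging 0.1901.
Pro-rata amounts: Inspection 3,080,205.60; R&D 3,435,149.32; Packaging 1,529,235.08.
Rounded to nearest $10: Inspection $3,080,210; R&D $3,435,150; Packaging $1,529,240. Sum = $8,044,600.
Difference $8,044,590 − $8,044,600 = −$10 applied to largest allocation (R&D): R&D becomes $3,435,140.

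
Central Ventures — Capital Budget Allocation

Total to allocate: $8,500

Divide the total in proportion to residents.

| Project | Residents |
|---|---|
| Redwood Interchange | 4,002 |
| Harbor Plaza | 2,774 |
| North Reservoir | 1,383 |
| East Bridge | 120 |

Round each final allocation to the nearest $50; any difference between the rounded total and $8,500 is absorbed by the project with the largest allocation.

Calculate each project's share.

Sum of residents: 8,279.
Raw shares: Redwood Interchange 4,002/8,279 × $8,500 = 4,108.83; Harbor Plaza 2,774/8,279 × $8,500 = 2,848.05; North Reservoir 1,383/8,279 × $8,500 = 1,419.92; East Bridge 120/8,279 × $8,500 = 123.20.
After rounding ($50): Redwood Interchange $4,100; Harbor Plaza $2,850; North Reservoir $1,400; East Bridge $100. Sum = $8,450.
Difference $8,500 − $8,450 = +$50 applied to largest allocation (Redwood Interchange): Redwood Interchange becomes $4,150.

Redwood Interchange: $4,150 | Harbor Plaza: $2,850 | North Reservoir: $1,400 | East Bridge: $100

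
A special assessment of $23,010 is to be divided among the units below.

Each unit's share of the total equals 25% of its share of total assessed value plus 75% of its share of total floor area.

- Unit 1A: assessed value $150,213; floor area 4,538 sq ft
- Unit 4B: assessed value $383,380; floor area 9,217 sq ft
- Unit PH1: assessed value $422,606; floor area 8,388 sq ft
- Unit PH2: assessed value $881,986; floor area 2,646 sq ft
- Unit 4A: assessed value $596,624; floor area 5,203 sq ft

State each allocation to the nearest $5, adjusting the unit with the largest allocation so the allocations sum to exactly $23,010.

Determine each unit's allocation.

Unit 1A: $2,965 · Unit 4B: $6,210 · Unit PH1: $5,825 · Unit PH2: $3,605 · Unit 4A: $4,405

Assessed value total 2,434,809; floor area total 29,992.
Composite weights (25% assessed value + 75% floor area): Unit 1A 0.1289; Unit 4B 0.2699; Unit PH1 0.2531; Unit PH2 0.1567; Unit 4A 0.1914.
Pro-rata amounts: Unit 1A 2,966.08; Unit 4B 6,209.27; Unit PH1 5,824.94; Unit PH2 3,606.30; Unit 4A 4,403.41.
At nearest $5: Unit 1A $2,965; Unit 4B $6,210; Unit PH1 $5,825; Unit PH2 $3,605; Unit 4A $4,405. Sum = $23,010.
Rounded total matches; no reconciliation needed.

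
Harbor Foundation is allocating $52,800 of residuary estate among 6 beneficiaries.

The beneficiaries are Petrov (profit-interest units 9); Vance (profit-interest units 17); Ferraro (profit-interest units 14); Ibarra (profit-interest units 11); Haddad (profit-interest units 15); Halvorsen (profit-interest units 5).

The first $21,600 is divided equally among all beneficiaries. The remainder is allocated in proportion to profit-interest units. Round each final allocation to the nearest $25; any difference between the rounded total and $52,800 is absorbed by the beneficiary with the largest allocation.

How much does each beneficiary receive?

Petrov: $7,550 | Vance: $11,075 | Ferraro: $9,750 | Ibarra: $8,425 | Haddad: $10,200 | Halvorsen: $5,800

First tranche $21,600 split equally: $3,600 each.
Remainder $31,200 by profit-interest units (total 71): Petrov 3,954.93 → $3,950; Vance 7,470.42 → $7,475; Ferraro 6,152.11 → $6,150; Ibarra 4,833.80 → $4,825; Haddad 6,591.55 → $6,600; Halvorsen 2,197.18 → $2,200.
Totals: Petrov $3,600 + $3,950 = $7,550; Vance $3,600 + $7,475 = $11,075; Ferraro $3,600 + $6,150 = $9,750; Ibarra $3,600 + $4,825 = $8,425; Haddad $3,600 + $6,600 = $10,200; Halvorsen $3,600 + $2,200 = $5,800.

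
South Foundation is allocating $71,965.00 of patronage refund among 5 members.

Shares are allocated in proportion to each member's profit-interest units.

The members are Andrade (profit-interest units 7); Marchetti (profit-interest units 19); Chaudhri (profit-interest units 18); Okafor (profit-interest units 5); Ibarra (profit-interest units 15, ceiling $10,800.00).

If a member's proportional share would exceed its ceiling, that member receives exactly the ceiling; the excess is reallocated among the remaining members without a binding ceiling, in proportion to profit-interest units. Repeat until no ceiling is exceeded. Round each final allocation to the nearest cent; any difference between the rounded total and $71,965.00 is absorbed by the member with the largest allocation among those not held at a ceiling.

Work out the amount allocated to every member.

Sum of profit-interest units: 64.
Unconstrained shares: Andrade 7,871.1719; Marchetti 21,364.6094; Chaudhri 20,240.1562; Okafor 5,622.2656; Ibarra 16,866.7969.
Capped: Ibarra ($10,800.00); remaining pool $61,165.00 reallocated over remaining profit-interest units 49.
Shares after redistribution: Andrade 8,737.8571 → $8,737.86; Marchetti 23,717.0408 → $23,717.04; Chaudhri 22,468.7755 → $22,468.78; Okafor 6,241.3265 → $6,241.33.
Rounding difference −$0.01 applied to Marchetti → $23,717.03.

Andrade: $8,737.86 · Marchetti: $23,717.03 · Chaudhri: $22,468.78 · Okafor: $6,241.33 · Ibarra: $10,800.00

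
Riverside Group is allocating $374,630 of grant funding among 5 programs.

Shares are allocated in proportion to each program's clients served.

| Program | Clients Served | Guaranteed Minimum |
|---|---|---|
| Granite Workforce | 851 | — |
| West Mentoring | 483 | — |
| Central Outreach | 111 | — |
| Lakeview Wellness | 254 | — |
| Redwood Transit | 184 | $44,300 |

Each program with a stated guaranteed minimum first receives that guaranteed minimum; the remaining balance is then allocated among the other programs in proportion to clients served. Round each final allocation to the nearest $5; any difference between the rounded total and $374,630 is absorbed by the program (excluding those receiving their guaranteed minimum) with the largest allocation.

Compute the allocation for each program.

Fund the minimums — Redwood Transit $44,300. Balance $330,330.
Balance split over remaining clients served 1,699: Granite Workforce 165,456.64 → $165,455; West Mentoring 93,907.82 → $93,910; Central Outreach 21,581.30 → $21,580; Lakeview Wellness 49,384.24 → $49,385.

Granite Workforce: $165,455 | West Mentoring: $93,910 | Central Outreach: $21,580 | Lakeview Wellness: $49,385 | Redwood Transit: $44,300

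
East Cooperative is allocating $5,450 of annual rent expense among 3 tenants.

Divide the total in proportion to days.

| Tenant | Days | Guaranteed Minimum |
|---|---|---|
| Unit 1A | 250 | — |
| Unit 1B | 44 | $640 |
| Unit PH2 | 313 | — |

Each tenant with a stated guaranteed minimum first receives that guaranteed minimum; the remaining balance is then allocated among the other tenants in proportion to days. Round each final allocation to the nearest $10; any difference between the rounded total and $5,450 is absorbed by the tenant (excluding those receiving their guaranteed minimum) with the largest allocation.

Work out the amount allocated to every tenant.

Fund the minimums — Unit 1B $640. Remaining pool $4,810.
Remaining pool split over remaining days 563: Unit 1A 2,135.88 → $2,140; Unit PH2 2,674.12 → $2,670.

Unit 1A: $2,140; Unit 1B: $640; Unit PH2: $2,670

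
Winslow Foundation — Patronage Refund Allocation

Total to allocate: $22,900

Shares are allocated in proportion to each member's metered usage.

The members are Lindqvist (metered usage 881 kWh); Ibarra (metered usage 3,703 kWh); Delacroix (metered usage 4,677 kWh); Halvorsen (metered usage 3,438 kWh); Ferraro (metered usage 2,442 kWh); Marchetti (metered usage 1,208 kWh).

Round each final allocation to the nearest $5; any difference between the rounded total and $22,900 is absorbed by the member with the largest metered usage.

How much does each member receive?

Lindqvist: $1,235 · Ibarra: $5,185 · Delacroix: $6,555 · Halvorsen: $4,815 · Ferraro: $3,420 · Marchetti: $1,690

Metered usage total: 16,349.
Proportional shares: Lindqvist 881/16,349 × $22,900 = 1,234.01; Ibarra 3,703/16,349 × $22,900 = 5,186.78; Delacroix 4,677/16,349 × $22,900 = 6,551.06; Halvorsen 3,438/16,349 × $22,900 = 4,815.60; Ferraro 2,442/16,349 × $22,900 = 3,420.50; Marchetti 1,208/16,349 × $22,900 = 1,692.04.
At nearest $5: Lindqvist $1,235; Ibarra $5,185; Delacroix $6,550; Halvorsen $4,815; Ferraro $3,420; Marchetti $1,690. Sum = $22,895.
Difference $22,900 − $22,895 = +$5 applied to largest metered usage (Delacroix): Delacroix becomes $6,555.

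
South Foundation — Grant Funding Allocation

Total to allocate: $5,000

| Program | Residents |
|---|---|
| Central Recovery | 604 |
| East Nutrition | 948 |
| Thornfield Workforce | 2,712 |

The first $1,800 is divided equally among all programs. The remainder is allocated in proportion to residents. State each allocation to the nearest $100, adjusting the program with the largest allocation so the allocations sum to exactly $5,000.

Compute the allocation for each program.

Central Recovery: $1,100; East Nutrition: $1,300; Thornfield Workforce: $2,600

First tranche $1,800 split equally: $600 each.
Remainder $3,200 by residents (total 4,264): Central Recovery 453.28 → $500; East Nutrition 711.44 → $700; Thornfield Workforce 2,035.27 → $2,000.
Totals: Central Recovery $600 + $500 = $1,100; East Nutrition $600 + $700 = $1,300; Thornfield Workforce $600 + $2,000 = $2,600.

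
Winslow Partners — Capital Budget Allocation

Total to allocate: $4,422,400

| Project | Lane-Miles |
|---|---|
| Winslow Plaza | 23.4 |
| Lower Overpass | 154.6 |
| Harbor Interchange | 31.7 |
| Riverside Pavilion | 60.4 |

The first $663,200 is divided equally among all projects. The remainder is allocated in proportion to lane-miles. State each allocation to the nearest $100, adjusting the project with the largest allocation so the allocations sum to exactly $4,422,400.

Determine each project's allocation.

Winslow Plaza: $491,500; Lower Overpass: $2,317,500; Harbor Interchange: $607,000; Riverside Pavilion: $1,006,400

First tranche $663,200 split equally: $165,800 each.
Remainder $3,759,200 by lane-miles (total 270.1): Winslow Plaza 325,676.71 → $325,700; Lower Overpass 2,151,693.15 → $2,151,700; Harbor Interchange 441,194.52 → $441,200; Riverside Pavilion 840,635.62 → $840,600.
Totals: Winslow Plaza $165,800 + $325,700 = $491,500; Lower Overpass $165,800 + $2,151,700 = $2,317,500; Harbor Interchange $165,800 + $441,200 = $607,000; Riverside Pavilion $165,800 + $840,600 = $1,006,400.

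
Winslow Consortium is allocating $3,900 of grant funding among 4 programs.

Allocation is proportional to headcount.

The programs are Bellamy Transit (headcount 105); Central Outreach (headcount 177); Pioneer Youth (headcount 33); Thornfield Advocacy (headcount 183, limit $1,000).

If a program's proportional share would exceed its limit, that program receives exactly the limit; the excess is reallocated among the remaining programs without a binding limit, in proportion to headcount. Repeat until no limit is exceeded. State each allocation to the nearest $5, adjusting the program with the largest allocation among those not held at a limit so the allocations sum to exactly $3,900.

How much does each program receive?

Sum of headcount: 498.
Unconstrained shares: Bellamy Transit 822.29; Central Outreach 1,386.14; Pioneer Youth 258.43; Thornfield Advocacy 1,433.13.
Capped: Thornfield Advocacy ($1,000); remaining pool $2,900 reallocated over remaining headcount 315.
Redistributed shares: Bellamy Transit 966.67 → $965; Central Outreach 1,629.52 → $1,630; Pioneer Youth 303.81 → $305.

Bellamy Transit: $965 · Central Outreach: $1,630 · Pioneer Youth: $305 · Thornfield Advocacy: $1,000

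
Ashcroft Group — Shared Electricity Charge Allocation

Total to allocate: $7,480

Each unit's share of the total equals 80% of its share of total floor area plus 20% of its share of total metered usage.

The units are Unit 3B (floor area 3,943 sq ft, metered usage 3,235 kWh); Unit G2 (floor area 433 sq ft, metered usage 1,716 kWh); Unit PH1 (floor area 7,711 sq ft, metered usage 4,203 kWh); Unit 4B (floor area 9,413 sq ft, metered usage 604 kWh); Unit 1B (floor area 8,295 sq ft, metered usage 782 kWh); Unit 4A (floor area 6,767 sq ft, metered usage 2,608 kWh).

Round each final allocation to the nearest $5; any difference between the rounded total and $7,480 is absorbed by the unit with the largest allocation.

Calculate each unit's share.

Unit 3B: $1,015 · Unit G2: $265 · Unit PH1: $1,740 · Unit 4B: $1,610 · Unit 1B: $1,445 · Unit 4A: $1,405

Floor area total 36,562; metered usage total 13,148.
Composite weights (80% floor area + 20% metered usage): Unit 3B 0.1355; Unit G2 0.0356; Unit PH1 0.2327; Unit 4B 0.2152; Unit 1B 0.1934; Unit 4A 0.1877.
Proportional shares: Unit 3B 1,013.42; Unit G2 266.12; Unit PH1 1,740.26; Unit 4B 1,609.32; Unit 1B 1,446.60; Unit 4A 1,404.28.
At nearest $5: Unit 3B $1,015; Unit G2 $265; Unit PH1 $1,740; Unit 4B $1,610; Unit 1B $1,445; Unit 4A $1,405. Sum = $7,480.
Sum already equals the total — no adjustment.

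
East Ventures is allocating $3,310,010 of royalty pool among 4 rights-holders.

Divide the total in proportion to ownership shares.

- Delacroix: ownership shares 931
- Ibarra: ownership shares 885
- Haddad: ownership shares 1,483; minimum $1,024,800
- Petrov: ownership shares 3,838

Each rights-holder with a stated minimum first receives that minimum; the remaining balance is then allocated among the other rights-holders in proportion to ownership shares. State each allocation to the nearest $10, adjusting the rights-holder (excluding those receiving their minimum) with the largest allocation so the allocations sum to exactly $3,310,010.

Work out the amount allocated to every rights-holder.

Delacroix: $376,290; Ibarra: $357,700; Haddad: $1,024,800; Petrov: $1,551,220

Guaranteed amounts: Haddad $1,024,800. Balance $2,285,210.
Balance split over remaining ownership shares 5,654: Delacroix 376,287.67 → $376,290; Ibarra 357,695.59 → $357,700; Petrov 1,551,226.74 → $1,551,230.
Rounding difference −$10 applied to Petrov → $1,551,220.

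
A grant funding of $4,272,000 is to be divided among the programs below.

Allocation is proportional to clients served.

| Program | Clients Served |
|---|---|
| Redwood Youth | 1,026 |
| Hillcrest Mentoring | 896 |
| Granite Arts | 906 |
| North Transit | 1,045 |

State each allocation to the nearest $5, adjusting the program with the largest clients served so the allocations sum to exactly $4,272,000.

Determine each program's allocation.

Redwood Youth: $1,131,700; Hillcrest Mentoring: $988,305; Granite Arts: $999,335; North Transit: $1,152,660

Clients served total: 3,873.
Raw shares: Redwood Youth 1,026/3,873 × $4,272,000 = 1,131,699.46; Hillcrest Mentoring 896/3,873 × $4,272,000 = 988,306.74; Granite Arts 906/3,873 × $4,272,000 = 999,336.95; North Transit 1,045/3,873 × $4,272,000 = 1,152,656.86.
Rounded to nearest $5: Redwood Youth $1,131,700; Hillcrest Mentoring $988,305; Granite Arts $999,335; North Transit $1,152,655. Sum = $4,271,995.
Difference $4,272,000 − $4,271,995 = +$5 applied to largest clients served (North Transit): North Transit becomes $1,152,660.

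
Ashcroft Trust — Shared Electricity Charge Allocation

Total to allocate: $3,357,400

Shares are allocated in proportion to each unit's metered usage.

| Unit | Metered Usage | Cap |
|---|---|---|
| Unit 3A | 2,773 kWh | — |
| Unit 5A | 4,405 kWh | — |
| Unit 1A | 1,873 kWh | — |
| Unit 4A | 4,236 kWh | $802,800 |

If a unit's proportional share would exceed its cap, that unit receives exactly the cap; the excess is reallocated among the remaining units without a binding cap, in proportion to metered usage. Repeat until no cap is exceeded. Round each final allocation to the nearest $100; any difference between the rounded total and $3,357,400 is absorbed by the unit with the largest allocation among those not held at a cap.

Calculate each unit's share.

Combined metered usage = 13,287.
Proportional shares (ignoring caps): Unit 3A 700,690.16; Unit 5A 1,113,068.94; Unit 1A 473,275.40; Unit 4A 1,070,365.50.
Capped: Unit 4A ($802,800); remaining pool $2,554,600 reallocated over remaining metered usage 9,051.
Redistributed shares: Unit 3A 782,665.54 → $782,700; Unit 5A 1,243,289.47 → $1,243,300; Unit 1A 528,644.99 → $528,600.

Unit 3A: $782,700 | Unit 5A: $1,243,300 | Unit 1A: $528,600 | Unit 4A: $802,800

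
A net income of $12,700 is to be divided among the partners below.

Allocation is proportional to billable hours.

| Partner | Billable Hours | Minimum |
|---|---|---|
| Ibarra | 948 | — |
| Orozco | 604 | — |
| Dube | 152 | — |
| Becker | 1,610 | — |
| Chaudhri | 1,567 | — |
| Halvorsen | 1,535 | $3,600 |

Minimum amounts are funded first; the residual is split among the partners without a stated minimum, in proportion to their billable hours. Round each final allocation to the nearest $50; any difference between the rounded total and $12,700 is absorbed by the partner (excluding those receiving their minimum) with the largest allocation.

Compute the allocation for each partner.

Ibarra: $1,750 | Orozco: $1,150 | Dube: $300 | Becker: $3,000 | Chaudhri: $2,900 | Halvorsen: $3,600

Guaranteed amounts: Halvorsen $3,600. Residual $9,100.
Residual split over remaining billable hours 4,881: Ibarra 1,767.42 → $1,750; Orozco 1,126.08 → $1,150; Dube 283.38 → $300; Becker 3,001.64 → $3,000; Chaudhri 2,921.47 → $2,900.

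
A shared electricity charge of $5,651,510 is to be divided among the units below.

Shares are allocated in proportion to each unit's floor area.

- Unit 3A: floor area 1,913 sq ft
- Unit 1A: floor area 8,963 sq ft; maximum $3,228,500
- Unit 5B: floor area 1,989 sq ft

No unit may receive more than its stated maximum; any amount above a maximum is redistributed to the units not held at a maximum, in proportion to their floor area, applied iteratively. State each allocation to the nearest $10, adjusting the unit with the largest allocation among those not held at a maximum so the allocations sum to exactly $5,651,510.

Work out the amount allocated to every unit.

Unit 3A: $1,187,910 · Unit 1A: $3,228,500 · Unit 5B: $1,235,100

Total floor area = 12,865.
Pro-rata shares before constraints: Unit 3A 840,368.34; Unit 1A 3,937,387.03; Unit 5B 873,754.64.
Capped: Unit 1A ($3,228,500); balance $2,423,010 reallocated over remaining floor area 3,902.
Remaining shares: Unit 3A 1,187,908.29 → $1,187,910; Unit 5B 1,235,101.71 → $1,235,100.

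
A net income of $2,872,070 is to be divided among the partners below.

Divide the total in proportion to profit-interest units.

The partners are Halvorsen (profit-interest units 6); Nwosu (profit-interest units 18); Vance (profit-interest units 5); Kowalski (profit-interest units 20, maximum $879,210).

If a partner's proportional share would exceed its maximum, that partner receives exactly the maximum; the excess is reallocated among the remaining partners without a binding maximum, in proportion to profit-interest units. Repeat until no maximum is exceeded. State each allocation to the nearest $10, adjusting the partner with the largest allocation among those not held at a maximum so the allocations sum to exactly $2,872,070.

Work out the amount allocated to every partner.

Halvorsen: $412,320; Nwosu: $1,236,940; Vance: $343,600; Kowalski: $879,210

Combined profit-interest units = 49.
Pro-rata shares before constraints: Halvorsen 351,682.04; Nwosu 1,055,046.12; Vance 293,068.37; Kowalski 1,172,273.47.
Cap binds for Kowalski ($879,210); balance $1,992,860 reallocated over remaining profit-interest units 29.
Remaining shares: Halvorsen 412,315.86 → $412,320; Nwosu 1,236,947.59 → $1,236,950; Vance 343,596.55 → $343,600.
Rounding difference −$10 applied to Nwosu → $1,236,940.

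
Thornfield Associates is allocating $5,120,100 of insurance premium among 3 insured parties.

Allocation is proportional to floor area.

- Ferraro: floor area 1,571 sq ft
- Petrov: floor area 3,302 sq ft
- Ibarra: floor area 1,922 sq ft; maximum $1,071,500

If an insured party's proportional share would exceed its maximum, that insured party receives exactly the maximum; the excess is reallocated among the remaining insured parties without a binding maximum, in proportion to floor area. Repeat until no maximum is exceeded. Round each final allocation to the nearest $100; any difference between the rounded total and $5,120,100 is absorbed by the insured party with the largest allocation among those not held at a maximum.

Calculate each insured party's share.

Ferraro: $1,305,200 | Petrov: $2,743,400 | Ibarra: $1,071,500

Combined floor area = 6,795.
Proportional shares (ignoring caps): Ferraro 1,183,764.11; Petrov 2,488,089.80; Ibarra 1,448,246.09.
Held at cap: Ibarra ($1,071,500); residual $4,048,600 reallocated over remaining floor area 4,873.
Shares after redistribution: Ferraro 1,305,222.78 → $1,305,200; Petrov 2,743,377.22 → $2,743,400.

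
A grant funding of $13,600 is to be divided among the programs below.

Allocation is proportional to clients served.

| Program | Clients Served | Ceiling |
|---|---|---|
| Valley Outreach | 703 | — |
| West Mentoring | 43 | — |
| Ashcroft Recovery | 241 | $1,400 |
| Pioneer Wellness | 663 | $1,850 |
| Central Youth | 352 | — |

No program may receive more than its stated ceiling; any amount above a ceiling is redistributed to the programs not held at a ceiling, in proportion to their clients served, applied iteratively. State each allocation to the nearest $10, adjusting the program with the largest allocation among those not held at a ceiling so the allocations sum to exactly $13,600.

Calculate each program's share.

Combined clients served = 2,002.
Proportional shares (ignoring caps): Valley Outreach 4,775.62; West Mentoring 292.11; Ashcroft Recovery 1,637.16; Pioneer Wellness 4,503.90; Central Youth 2,391.21.
Capped: Ashcroft Recovery ($1,400), Pioneer Wellness ($1,850); remaining pool $10,350 reallocated over remaining clients served 1,098.
Shares after redistribution: Valley Outreach 6,626.64 → $6,630; West Mentoring 405.33 → $410; Central Youth 3,318.03 → $3,320.
Rounding difference −$10 applied to Valley Outreach → $6,620.

Valley Outreach: $6,620 | West Mentoring: $410 | Ashcroft Recovery: $1,400 | Pioneer Wellness: $1,850 | Central Youth: $3,320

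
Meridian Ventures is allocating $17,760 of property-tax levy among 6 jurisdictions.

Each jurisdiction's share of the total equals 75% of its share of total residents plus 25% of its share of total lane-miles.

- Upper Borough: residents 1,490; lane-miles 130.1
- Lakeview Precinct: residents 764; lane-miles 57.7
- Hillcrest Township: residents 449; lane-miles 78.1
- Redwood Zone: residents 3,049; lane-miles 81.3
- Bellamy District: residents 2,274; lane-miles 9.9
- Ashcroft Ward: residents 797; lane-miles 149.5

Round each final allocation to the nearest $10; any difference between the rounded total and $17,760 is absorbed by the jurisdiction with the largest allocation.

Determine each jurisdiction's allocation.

Totals — residents 8,823, lane-miles 506.6.
Combined weights (75% residents + 25% lane-miles): Upper Borough 0.1909; Lakeview Precinct 0.0934; Hillcrest Township 0.0767; Redwood Zone 0.2993; Bellamy District 0.1982; Ashcroft Ward 0.1415.
Unrounded shares: Upper Borough 3,389.68; Lakeview Precinct 1,659.10; Hillcrest Township 1,362.34; Redwood Zone 5,315.59; Bellamy District 3,519.80; Ashcroft Ward 2,513.49.
Rounded to nearest $10: Upper Borough $3,390; Lakeview Precinct $1,660; Hillcrest Township $1,360; Redwood Zone $5,320; Bellamy District $3,520; Ashcroft Ward $2,510. Sum = $17,760.
No rounding difference to absorb.

Upper Borough: $3,390 · Lakeview Precinct: $1,660 · Hillcrest Township: $1,360 · Redwood Zone: $5,320 · Bellamy District: $3,520 · Ashcroft Ward: $2,510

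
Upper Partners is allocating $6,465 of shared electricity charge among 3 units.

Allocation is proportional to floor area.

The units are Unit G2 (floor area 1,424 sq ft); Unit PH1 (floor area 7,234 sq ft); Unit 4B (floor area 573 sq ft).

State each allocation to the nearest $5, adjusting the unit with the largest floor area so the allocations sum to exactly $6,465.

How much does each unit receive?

Floor area total: 9,231.
Raw shares: Unit G2 1,424/9,231 × $6,465 = 997.31; Unit PH1 7,234/9,231 × $6,465 = 5,066.39; Unit 4B 573/9,231 × $6,465 = 401.30.
Rounded to nearest $5: Unit G2 $995; Unit PH1 $5,065; Unit 4B $400. Sum = $6,460.
Difference $6,465 − $6,460 = +$5 applied to largest floor area (Unit PH1): Unit PH1 becomes $5,070.

Unit G2: $995; Unit PH1: $5,070; Unit 4B: $400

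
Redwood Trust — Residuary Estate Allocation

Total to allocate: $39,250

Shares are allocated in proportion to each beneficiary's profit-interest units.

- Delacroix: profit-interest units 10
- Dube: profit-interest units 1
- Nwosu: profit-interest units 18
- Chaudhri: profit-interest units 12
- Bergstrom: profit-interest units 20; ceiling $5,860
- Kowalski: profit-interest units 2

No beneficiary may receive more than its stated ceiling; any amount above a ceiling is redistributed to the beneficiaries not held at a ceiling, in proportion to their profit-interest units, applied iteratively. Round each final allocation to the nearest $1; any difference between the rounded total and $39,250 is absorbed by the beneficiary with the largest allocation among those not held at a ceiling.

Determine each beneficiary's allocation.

Delacroix: $7,765 | Dube: $777 | Nwosu: $13,977 | Chaudhri: $9,318 | Bergstrom: $5,860 | Kowalski: $1,553

Combined profit-interest units = 63.
Proportional shares (ignoring caps): Delacroix 6,230.16; Dube 623.02; Nwosu 11,214.29; Chaudhri 7,476.19; Bergstrom 12,460.32; Kowalski 1,246.03.
Cap binds for Bergstrom ($5,860); remaining pool $33,390 reallocated over remaining profit-interest units 43.
Shares after redistribution: Delacroix 7,765.12 → $7,765; Dube 776.51 → $777; Nwosu 13,977.21 → $13,977; Chaudhri 9,318.14 → $9,318; Kowalski 1,553.02 → $1,553.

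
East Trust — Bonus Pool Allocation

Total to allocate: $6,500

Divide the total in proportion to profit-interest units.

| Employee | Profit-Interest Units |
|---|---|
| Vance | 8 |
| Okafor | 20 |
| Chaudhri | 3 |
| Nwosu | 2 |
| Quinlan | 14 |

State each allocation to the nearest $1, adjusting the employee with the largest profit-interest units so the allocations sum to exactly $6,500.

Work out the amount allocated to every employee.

Vance: $1,106 | Okafor: $2,766 | Chaudhri: $415 | Nwosu: $277 | Quinlan: $1,936

Combined profit-interest units = 8 + 20 + 3 + 2 + 14 = 47.
Unrounded shares: Vance 1,106.38; Okafor 2,765.96; Chaudhri 414.89; Nwosu 276.60; Quinlan 1,936.17.
At nearest $1: Vance $1,106; Okafor $2,766; Chaudhri $415; Nwosu $277; Quinlan $1,936. Sum = $6,500.
Rounded total matches; no reconciliation needed.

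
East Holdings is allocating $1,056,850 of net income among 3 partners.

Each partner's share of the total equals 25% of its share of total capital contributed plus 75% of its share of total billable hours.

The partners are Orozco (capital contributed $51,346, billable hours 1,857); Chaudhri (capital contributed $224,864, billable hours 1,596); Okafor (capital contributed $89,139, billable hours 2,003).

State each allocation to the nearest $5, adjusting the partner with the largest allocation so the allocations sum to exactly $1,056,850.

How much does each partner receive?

Capital contributed total 365,349; billable hours total 5,456.
Composite weights (25% capital contributed + 75% billable hours): Orozco 0.2904; Chaudhri 0.3733; Okafor 0.3363.
Proportional shares: Orozco 306,913.81; Chaudhri 394,480.69; Okafor 355,455.50.
At nearest $5: Orozco $306,915; Chaudhri $394,480; Okafor $355,455. Sum = $1,056,850.
No rounding difference to absorb.

Orozco: $306,915; Chaudhri: $394,480; Okafor: $355,455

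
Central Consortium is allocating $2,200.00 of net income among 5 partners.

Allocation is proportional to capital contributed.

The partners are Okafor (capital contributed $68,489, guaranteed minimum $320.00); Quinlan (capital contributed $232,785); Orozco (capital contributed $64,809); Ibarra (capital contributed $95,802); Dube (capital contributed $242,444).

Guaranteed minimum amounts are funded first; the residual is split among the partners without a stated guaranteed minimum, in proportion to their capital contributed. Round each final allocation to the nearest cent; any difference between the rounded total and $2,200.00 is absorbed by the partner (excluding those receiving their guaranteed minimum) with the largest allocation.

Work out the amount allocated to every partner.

Guaranteed amounts: Okafor $320.00. Balance $1,880.00.
Balance split over remaining capital contributed 635,840: Quinlan 688.2798 → $688.28; Orozco 191.6220 → $191.62; Ibarra 283.2596 → $283.26; Dube 716.8387 → $716.84.

Okafor: $320.00; Quinlan: $688.28; Orozco: $191.62; Ibarra: $283.26; Dube: $716.84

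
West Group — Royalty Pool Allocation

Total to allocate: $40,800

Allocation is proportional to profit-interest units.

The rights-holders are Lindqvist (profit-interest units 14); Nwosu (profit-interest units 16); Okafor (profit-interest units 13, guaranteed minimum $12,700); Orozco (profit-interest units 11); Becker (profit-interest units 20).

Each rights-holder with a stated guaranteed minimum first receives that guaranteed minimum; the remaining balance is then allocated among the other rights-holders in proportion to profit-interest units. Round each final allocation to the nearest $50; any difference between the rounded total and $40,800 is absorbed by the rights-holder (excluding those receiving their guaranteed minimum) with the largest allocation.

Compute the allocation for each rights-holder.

Lindqvist: $6,450 | Nwosu: $7,350 | Okafor: $12,700 | Orozco: $5,050 | Becker: $9,250

Fund the minimums — Okafor $12,700. Balance $28,100.
Balance split over remaining profit-interest units 61: Lindqvist 6,449.18 → $6,450; Nwosu 7,370.49 → $7,350; Orozco 5,067.21 → $5,050; Becker 9,213.11 → $9,200.
Rounding difference +$50 applied to Becker → $9,250.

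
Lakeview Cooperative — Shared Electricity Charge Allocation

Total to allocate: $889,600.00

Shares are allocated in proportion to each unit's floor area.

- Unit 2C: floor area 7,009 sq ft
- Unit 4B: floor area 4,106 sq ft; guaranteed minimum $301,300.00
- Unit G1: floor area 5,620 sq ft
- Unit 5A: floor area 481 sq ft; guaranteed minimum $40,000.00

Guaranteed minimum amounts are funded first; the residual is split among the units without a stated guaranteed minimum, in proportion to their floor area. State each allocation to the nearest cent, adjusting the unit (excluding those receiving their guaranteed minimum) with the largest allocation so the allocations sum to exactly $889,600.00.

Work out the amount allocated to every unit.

Unit 2C: $304,302.38 | Unit 4B: $301,300.00 | Unit G1: $243,997.62 | Unit 5A: $40,000.00

Guaranteed amounts: Unit 4B $301,300.00; Unit 5A $40,000.00. Balance $548,300.00.
Balance split over remaining floor area 12,629: Unit 2C 304,302.3755 → $304,302.38; Unit G1 243,997.6245 → $243,997.62.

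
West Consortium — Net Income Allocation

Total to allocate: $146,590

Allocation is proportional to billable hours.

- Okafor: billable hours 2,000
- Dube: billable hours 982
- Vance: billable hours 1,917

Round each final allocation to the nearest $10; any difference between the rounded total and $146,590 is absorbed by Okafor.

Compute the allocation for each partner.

Okafor: $59,850; Dube: $29,380; Vance: $57,360

Billable hours total: 4,899.
Pro-rata amounts: Okafor 2,000/4,899 × $146,590 = 59,844.87; Dube 982/4,899 × $146,590 = 29,383.83; Vance 1,917/4,899 × $146,590 = 57,361.30.
Rounded to nearest $10: Okafor $59,840; Dube $29,380; Vance $57,360. Sum = $146,580.
Difference $146,590 − $146,580 = +$10 applied to Okafor: Okafor becomes $59,850.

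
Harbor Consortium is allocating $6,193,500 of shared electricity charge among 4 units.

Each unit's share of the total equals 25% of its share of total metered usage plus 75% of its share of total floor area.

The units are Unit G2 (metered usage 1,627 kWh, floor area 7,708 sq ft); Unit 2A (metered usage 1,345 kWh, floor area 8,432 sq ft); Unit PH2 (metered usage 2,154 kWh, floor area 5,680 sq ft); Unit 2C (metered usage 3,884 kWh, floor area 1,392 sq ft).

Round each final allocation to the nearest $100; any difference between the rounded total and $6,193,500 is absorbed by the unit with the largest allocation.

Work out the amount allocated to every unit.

Metered usage total 9,010; floor area total 23,212.
Combined weights (25% metered usage + 75% floor area): Unit G2 0.2942; Unit 2A 0.3098; Unit PH2 0.2433; Unit 2C 0.1527.
Raw shares: Unit G2 1,822,106.01; Unit 2A 1,918,529.10; Unit PH2 1,506,833.26; Unit 2C 946,031.62.
After rounding ($100): Unit G2 $1,822,100; Unit 2A $1,918,500; Unit PH2 $1,506,800; Unit 2C $946,000. Sum = $6,193,400.
Difference $6,193,500 − $6,193,400 = +$100 applied to largest allocation (Unit 2A): Unit 2A becomes $1,918,600.

Unit G2: $1,822,100 · Unit 2A: $1,918,600 · Unit PH2: $1,506,800 · Unit 2C: $946,000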